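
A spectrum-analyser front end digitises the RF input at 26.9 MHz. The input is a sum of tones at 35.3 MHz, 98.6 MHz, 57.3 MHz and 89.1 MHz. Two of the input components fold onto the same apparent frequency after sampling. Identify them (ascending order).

fs/2 = 13.45 MHz.
35.3 MHz mod fs = 8.4 MHz.
8.4 MHz ≤ fs/2 = 13.45 MHz, appears at 8.4 MHz.
98.6 MHz mod fs = 17.9 MHz.
17.9 MHz > fs/2 = 13.45 MHz, folds to fs − 17.9 MHz = 9 MHz.
57.3 MHz mod fs = 3.5 MHz.
3.5 MHz ≤ fs/2 = 13.45 MHz, appears at 3.5 MHz.
89.1 MHz mod fs = 8.4 MHz.
8.4 MHz ≤ fs/2 = 13.45 MHz, appears at 8.4 MHz.
35.3 MHz and 89.1 MHz both map to 8.4 MHz.

35.3 MHz, 89.1 MHz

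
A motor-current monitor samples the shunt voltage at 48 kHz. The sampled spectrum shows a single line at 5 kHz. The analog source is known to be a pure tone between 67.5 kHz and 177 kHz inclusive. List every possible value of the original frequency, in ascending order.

91 kHz, 101 kHz, 139 kHz, 149 kHz

Frequencies that alias to 5 kHz are k·fs ± 5 kHz for integer k ≥ 0.
k=0: 5 kHz.
k=1: 43 kHz, 53 kHz.
k=2: 91 kHz, 101 kHz.
k=3: 139 kHz, 149 kHz.
k=4: 187 kHz, 197 kHz.
Within [67.5 kHz, 177 kHz]: 91 kHz, 101 kHz, 139 kHz, 149 kHz.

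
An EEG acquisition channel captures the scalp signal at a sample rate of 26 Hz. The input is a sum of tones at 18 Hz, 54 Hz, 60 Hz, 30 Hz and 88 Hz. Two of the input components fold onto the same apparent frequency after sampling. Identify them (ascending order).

18 Hz, 60 Hz

fs/2 = 13 Hz.
18 Hz > fs/2 = 13 Hz, folds to fs − 18 Hz = 8 Hz.
54 Hz mod fs = 2 Hz.
2 Hz ≤ fs/2 = 13 Hz, appears at 2 Hz.
60 Hz mod fs = 8 Hz.
8 Hz ≤ fs/2 = 13 Hz, appears at 8 Hz.
30 Hz mod fs = 4 Hz.
4 Hz ≤ fs/2 = 13 Hz, appears at 4 Hz.
88 Hz mod fs = 10 Hz.
10 Hz ≤ fs/2 = 13 Hz, appears at 10 Hz.
18 Hz and 60 Hz both map to 8 Hz.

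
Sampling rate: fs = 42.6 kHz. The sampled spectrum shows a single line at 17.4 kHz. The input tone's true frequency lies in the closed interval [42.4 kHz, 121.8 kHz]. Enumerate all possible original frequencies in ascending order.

Frequencies that alias to 17.4 kHz are k·fs ± 17.4 kHz for integer k ≥ 0.
k=0: 17.4 kHz.
k=1: 25.2 kHz, 60 kHz.
k=2: 67.8 kHz, 102.6 kHz.
k=3: 110.4 kHz, 145.2 kHz.
k=4: 153 kHz, 187.8 kHz.
Within [42.4 kHz, 121.8 kHz]: 60 kHz, 67.8 kHz, 102.6 kHz, 110.4 kHz.

60 kHz, 67.8 kHz, 102.6 kHz, 110.4 kHz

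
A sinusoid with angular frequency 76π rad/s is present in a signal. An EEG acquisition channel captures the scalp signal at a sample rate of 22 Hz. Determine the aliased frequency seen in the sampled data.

6 Hz

ω = 76π rad/s → f = ω/(2π) = 38 Hz.
38 Hz mod fs = 16 Hz.
16 Hz > fs/2 = 11 Hz, folds to fs − 16 Hz = 6 Hz.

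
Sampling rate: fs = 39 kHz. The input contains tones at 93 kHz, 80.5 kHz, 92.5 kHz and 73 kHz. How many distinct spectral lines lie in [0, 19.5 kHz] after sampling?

fs/2 = 19.5 kHz.
93 kHz mod fs = 15 kHz.
15 kHz ≤ fs/2 = 19.5 kHz, appears at 15 kHz.
80.5 kHz mod fs = 2.5 kHz.
2.5 kHz ≤ fs/2 = 19.5 kHz, appears at 2.5 kHz.
92.5 kHz mod fs = 14.5 kHz.
14.5 kHz ≤ fs/2 = 19.5 kHz, appears at 14.5 kHz.
73 kHz mod fs = 34 kHz.
34 kHz > fs/2 = 19.5 kHz, folds to fs − 34 kHz = 5 kHz.
Distinct values: {2.5 kHz, 5 kHz, 14.5 kHz, 15 kHz} → 4.

4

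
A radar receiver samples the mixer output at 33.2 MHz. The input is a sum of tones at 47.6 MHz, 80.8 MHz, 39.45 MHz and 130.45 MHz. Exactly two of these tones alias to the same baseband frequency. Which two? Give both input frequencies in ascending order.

fs/2 = 16.6 MHz.
47.6 MHz mod fs = 14.4 MHz.
14.4 MHz ≤ fs/2 = 16.6 MHz, appears at 14.4 MHz.
80.8 MHz mod fs = 14.4 MHz.
14.4 MHz ≤ fs/2 = 16.6 MHz, appears at 14.4 MHz.
39.45 MHz mod fs = 6.25 MHz.
6.25 MHz ≤ fs/2 = 16.6 MHz, appears at 6.25 MHz.
130.45 MHz mod fs = 30.85 MHz.
30.85 MHz > fs/2 = 16.6 MHz, folds to fs − 30.85 MHz = 2.35 MHz.
47.6 MHz and 80.8 MHz both map to 14.4 MHz.

47.6 MHz, 80.8 MHz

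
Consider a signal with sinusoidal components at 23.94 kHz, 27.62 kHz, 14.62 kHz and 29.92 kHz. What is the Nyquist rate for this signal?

59.84 kHz

Highest-frequency component: 29.92 kHz.
Nyquist rate = 2 × 29.92 kHz = 59.84 kHz.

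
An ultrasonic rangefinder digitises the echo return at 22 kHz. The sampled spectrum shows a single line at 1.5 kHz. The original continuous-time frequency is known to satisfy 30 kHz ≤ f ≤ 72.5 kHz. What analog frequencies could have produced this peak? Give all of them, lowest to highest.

Frequencies that alias to 1.5 kHz are k·fs ± 1.5 kHz for integer k ≥ 0.
k=0: 1.5 kHz.
k=1: 20.5 kHz, 23.5 kHz.
k=2: 42.5 kHz, 45.5 kHz.
k=3: 64.5 kHz, 67.5 kHz.
k=4: 86.5 kHz, 89.5 kHz.
Within [30 kHz, 72.5 kHz]: 42.5 kHz, 45.5 kHz, 64.5 kHz, 67.5 kHz.

42.5 kHz, 45.5 kHz, 64.5 kHz, 67.5 kHz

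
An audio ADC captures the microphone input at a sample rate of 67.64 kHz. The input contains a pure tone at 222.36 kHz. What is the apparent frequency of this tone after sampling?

19.44 kHz

222.36 kHz mod fs = 19.44 kHz.
19.44 kHz ≤ fs/2 = 33.82 kHz, appears at 19.44 kHz.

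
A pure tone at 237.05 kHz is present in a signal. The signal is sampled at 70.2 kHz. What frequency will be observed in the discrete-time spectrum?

26.45 kHz

237.05 kHz mod fs = 26.45 kHz.
26.45 kHz ≤ fs/2 = 35.1 kHz, appears at 26.45 kHz.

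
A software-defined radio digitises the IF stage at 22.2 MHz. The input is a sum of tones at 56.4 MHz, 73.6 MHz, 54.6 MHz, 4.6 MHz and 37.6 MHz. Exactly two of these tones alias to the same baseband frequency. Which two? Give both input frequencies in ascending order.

54.6 MHz, 56.4 MHz

fs/2 = 11.1 MHz.
56.4 MHz mod fs = 12 MHz.
12 MHz > fs/2 = 11.1 MHz, folds to fs − 12 MHz = 10.2 MHz.
73.6 MHz mod fs = 7 MHz.
7 MHz ≤ fs/2 = 11.1 MHz, appears at 7 MHz.
54.6 MHz mod fs = 10.2 MHz.
10.2 MHz ≤ fs/2 = 11.1 MHz, appears at 10.2 MHz.
4.6 MHz ≤ fs/2 = 11.1 MHz, passes unchanged.
37.6 MHz mod fs = 15.4 MHz.
15.4 MHz > fs/2 = 11.1 MHz, folds to fs − 15.4 MHz = 6.8 MHz.
54.6 MHz and 56.4 MHz both map to 10.2 MHz.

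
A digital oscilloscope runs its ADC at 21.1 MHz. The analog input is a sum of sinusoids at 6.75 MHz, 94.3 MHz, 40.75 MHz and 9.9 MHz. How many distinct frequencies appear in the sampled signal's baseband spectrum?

fs/2 = 10.55 MHz.
6.75 MHz ≤ fs/2 = 10.55 MHz, passes unchanged.
94.3 MHz mod fs = 9.9 MHz.
9.9 MHz ≤ fs/2 = 10.55 MHz, appears at 9.9 MHz.
40.75 MHz mod fs = 19.65 MHz.
19.65 MHz > fs/2 = 10.55 MHz, folds to fs − 19.65 MHz = 1.45 MHz.
9.9 MHz ≤ fs/2 = 10.55 MHz, passes unchanged.
Distinct values: {1.45 MHz, 6.75 MHz, 9.9 MHz} → 3.

3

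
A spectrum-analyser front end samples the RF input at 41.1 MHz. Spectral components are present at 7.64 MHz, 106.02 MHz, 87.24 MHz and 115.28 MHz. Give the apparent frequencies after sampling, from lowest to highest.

5.04 MHz, 7.64 MHz, 8.02 MHz, 17.28 MHz

fs/2 = 20.55 MHz.
7.64 MHz ≤ fs/2 = 20.55 MHz, passes unchanged.
106.02 MHz mod fs = 23.82 MHz.
23.82 MHz > fs/2 = 20.55 MHz, folds to fs − 23.82 MHz = 17.28 MHz.
87.24 MHz mod fs = 5.04 MHz.
5.04 MHz ≤ fs/2 = 20.55 MHz, appears at 5.04 MHz.
115.28 MHz mod fs = 33.08 MHz.
33.08 MHz > fs/2 = 20.55 MHz, folds to fs − 33.08 MHz = 8.02 MHz.
Distinct values: {5.04 MHz, 7.64 MHz, 8.02 MHz, 17.28 MHz}.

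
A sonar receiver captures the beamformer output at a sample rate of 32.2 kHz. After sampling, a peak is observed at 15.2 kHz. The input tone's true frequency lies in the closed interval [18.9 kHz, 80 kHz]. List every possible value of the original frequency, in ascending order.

47.4 kHz, 49.2 kHz, 79.6 kHz

Frequencies that alias to 15.2 kHz are k·fs ± 15.2 kHz for integer k ≥ 0.
k=0: 15.2 kHz.
k=1: 17 kHz, 47.4 kHz.
k=2: 49.2 kHz, 79.6 kHz.
k=3: 81.4 kHz, 111.8 kHz.
Within [18.9 kHz, 80 kHz]: 47.4 kHz, 49.2 kHz, 79.6 kHz.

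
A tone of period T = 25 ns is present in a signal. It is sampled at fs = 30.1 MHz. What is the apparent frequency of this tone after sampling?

T = 25 ns → f = 1/T = 40 MHz.
40 MHz mod fs = 9.9 MHz.
9.9 MHz ≤ fs/2 = 15.05 MHz, appears at 9.9 MHz.

9.9 MHz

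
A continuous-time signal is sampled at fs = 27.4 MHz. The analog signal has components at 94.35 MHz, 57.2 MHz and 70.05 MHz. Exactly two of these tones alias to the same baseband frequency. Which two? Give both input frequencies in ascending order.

fs/2 = 13.7 MHz.
94.35 MHz mod fs = 12.15 MHz.
12.15 MHz ≤ fs/2 = 13.7 MHz, appears at 12.15 MHz.
57.2 MHz mod fs = 2.4 MHz.
2.4 MHz ≤ fs/2 = 13.7 MHz, appears at 2.4 MHz.
70.05 MHz mod fs = 15.25 MHz.
15.25 MHz > fs/2 = 13.7 MHz, folds to fs − 15.25 MHz = 12.15 MHz.
70.05 MHz and 94.35 MHz both map to 12.15 MHz.

70.05 MHz, 94.35 MHz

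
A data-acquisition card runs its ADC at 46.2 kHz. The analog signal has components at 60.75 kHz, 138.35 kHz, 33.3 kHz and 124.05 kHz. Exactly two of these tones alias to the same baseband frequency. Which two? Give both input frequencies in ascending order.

fs/2 = 23.1 kHz.
60.75 kHz mod fs = 14.55 kHz.
14.55 kHz ≤ fs/2 = 23.1 kHz, appears at 14.55 kHz.
138.35 kHz mod fs = 45.95 kHz.
45.95 kHz > fs/2 = 23.1 kHz, folds to fs − 45.95 kHz = 0.25 kHz.
33.3 kHz > fs/2 = 23.1 kHz, folds to fs − 33.3 kHz = 12.9 kHz.
124.05 kHz mod fs = 31.65 kHz.
31.65 kHz > fs/2 = 23.1 kHz, folds to fs − 31.65 kHz = 14.55 kHz.
60.75 kHz and 124.05 kHz both map to 14.55 kHz.

60.75 kHz, 124.05 kHz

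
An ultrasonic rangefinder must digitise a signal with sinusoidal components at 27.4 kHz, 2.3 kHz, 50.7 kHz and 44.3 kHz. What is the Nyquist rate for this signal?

101.4 kHz

Highest-frequency component: 50.7 kHz.
Nyquist rate = 2 × 50.7 kHz = 101.4 kHz.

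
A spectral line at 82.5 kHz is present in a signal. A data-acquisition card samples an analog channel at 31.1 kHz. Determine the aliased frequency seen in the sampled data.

10.8 kHz

82.5 kHz mod fs = 20.3 kHz.
20.3 kHz > fs/2 = 15.55 kHz, folds to fs − 20.3 kHz = 10.8 kHz.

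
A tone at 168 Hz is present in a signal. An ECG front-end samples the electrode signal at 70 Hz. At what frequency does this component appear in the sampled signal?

168 Hz mod fs = 28 Hz.
28 Hz ≤ fs/2 = 35 Hz, appears at 28 Hz.

28 Hz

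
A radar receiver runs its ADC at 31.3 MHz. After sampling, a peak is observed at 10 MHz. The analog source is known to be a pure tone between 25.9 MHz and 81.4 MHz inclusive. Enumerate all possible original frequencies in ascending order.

Frequencies that alias to 10 MHz are k·fs ± 10 MHz for integer k ≥ 0.
k=0: 10 MHz.
k=1: 21.3 MHz, 41.3 MHz.
k=2: 52.6 MHz, 72.6 MHz.
k=3: 83.9 MHz, 103.9 MHz.
Within [25.9 MHz, 81.4 MHz]: 41.3 MHz, 52.6 MHz, 72.6 MHz.

41.3 MHz, 52.6 MHz, 72.6 MHz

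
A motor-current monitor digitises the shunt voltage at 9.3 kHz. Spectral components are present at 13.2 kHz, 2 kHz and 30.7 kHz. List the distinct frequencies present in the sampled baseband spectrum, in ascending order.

2 kHz, 2.8 kHz, 3.9 kHz

fs/2 = 4.65 kHz.
13.2 kHz mod fs = 3.9 kHz.
3.9 kHz ≤ fs/2 = 4.65 kHz, appears at 3.9 kHz.
2 kHz ≤ fs/2 = 4.65 kHz, passes unchanged.
30.7 kHz mod fs = 2.8 kHz.
2.8 kHz ≤ fs/2 = 4.65 kHz, appears at 2.8 kHz.
Distinct values: {2 kHz, 2.8 kHz, 3.9 kHz}.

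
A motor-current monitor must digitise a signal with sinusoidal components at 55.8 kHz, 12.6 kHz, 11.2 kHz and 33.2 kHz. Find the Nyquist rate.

Highest-frequency component: 55.8 kHz.
Nyquist rate = 2 × 55.8 kHz = 111.6 kHz.

111.6 kHz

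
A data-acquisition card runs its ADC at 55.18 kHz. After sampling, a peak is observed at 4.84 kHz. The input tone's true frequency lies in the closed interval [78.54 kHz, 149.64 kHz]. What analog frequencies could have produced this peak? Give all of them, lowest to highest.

Frequencies that alias to 4.84 kHz are k·fs ± 4.84 kHz for integer k ≥ 0.
k=0: 4.84 kHz.
k=1: 50.34 kHz, 60.02 kHz.
k=2: 105.52 kHz, 115.2 kHz.
k=3: 160.7 kHz, 170.38 kHz.
Within [78.54 kHz, 149.64 kHz]: 105.52 kHz, 115.2 kHz.

105.52 kHz, 115.2 kHz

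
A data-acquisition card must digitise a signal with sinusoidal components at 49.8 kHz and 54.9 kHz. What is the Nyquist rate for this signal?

Highest-frequency component: 54.9 kHz.
Nyquist rate = 2 × 54.9 kHz = 109.8 kHz.

109.8 kHz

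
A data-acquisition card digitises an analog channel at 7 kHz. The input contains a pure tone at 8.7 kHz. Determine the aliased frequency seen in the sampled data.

8.7 kHz mod fs = 1.7 kHz.
1.7 kHz ≤ fs/2 = 3.5 kHz, appears at 1.7 kHz.

1.7 kHz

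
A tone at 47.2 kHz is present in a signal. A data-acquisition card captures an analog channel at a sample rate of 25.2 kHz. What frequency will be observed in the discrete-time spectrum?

47.2 kHz mod fs = 22 kHz.
22 kHz > fs/2 = 12.6 kHz, folds to fs − 22 kHz = 3.2 kHz.

3.2 kHz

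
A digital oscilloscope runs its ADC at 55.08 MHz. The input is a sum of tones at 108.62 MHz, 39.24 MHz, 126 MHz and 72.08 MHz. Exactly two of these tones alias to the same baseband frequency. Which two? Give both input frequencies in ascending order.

39.24 MHz, 126 MHz

fs/2 = 27.54 MHz.
108.62 MHz mod fs = 53.54 MHz.
53.54 MHz > fs/2 = 27.54 MHz, folds to fs − 53.54 MHz = 1.54 MHz.
39.24 MHz > fs/2 = 27.54 MHz, folds to fs − 39.24 MHz = 15.84 MHz.
126 MHz mod fs = 15.84 MHz.
15.84 MHz ≤ fs/2 = 27.54 MHz, appears at 15.84 MHz.
72.08 MHz mod fs = 17 MHz.
17 MHz ≤ fs/2 = 27.54 MHz, appears at 17 MHz.
39.24 MHz and 126 MHz both map to 15.84 MHz.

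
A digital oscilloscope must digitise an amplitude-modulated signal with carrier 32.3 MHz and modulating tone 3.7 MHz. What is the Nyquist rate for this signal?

AM sidebands sit at fc ± fm = 28.6 MHz and 36 MHz.
Highest-frequency component: 36 MHz.
Nyquist rate = 2 × 36 MHz = 72 MHz.

72 MHz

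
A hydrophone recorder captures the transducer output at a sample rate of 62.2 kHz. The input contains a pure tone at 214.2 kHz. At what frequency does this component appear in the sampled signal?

214.2 kHz mod fs = 27.6 kHz.
27.6 kHz ≤ fs/2 = 31.1 kHz, appears at 27.6 kHz.

27.6 kHz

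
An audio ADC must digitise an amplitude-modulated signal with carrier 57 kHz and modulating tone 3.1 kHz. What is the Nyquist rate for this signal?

120.2 kHz

AM sidebands sit at fc ± fm = 53.9 kHz and 60.1 kHz.
Highest-frequency component: 60.1 kHz.
Nyquist rate = 2 × 60.1 kHz = 120.2 kHz.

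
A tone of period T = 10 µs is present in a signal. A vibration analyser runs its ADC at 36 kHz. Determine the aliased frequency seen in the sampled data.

T = 10 µs → f = 1/T = 100 kHz.
100 kHz mod fs = 28 kHz.
28 kHz > fs/2 = 18 kHz, folds to fs − 28 kHz = 8 kHz.

8 kHz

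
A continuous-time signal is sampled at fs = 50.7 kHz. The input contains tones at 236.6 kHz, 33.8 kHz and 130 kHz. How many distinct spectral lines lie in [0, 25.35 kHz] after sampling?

2

fs/2 = 25.35 kHz.
236.6 kHz mod fs = 33.8 kHz.
33.8 kHz > fs/2 = 25.35 kHz, folds to fs − 33.8 kHz = 16.9 kHz.
33.8 kHz > fs/2 = 25.35 kHz, folds to fs − 33.8 kHz = 16.9 kHz.
130 kHz mod fs = 28.6 kHz.
28.6 kHz > fs/2 = 25.35 kHz, folds to fs − 28.6 kHz = 22.1 kHz.
Distinct values: {16.9 kHz, 22.1 kHz} → 2.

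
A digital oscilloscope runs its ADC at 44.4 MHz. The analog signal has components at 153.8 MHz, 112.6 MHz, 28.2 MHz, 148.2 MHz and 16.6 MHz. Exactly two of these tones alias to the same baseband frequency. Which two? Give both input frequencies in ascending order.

112.6 MHz, 153.8 MHz

fs/2 = 22.2 MHz.
153.8 MHz mod fs = 20.6 MHz.
20.6 MHz ≤ fs/2 = 22.2 MHz, appears at 20.6 MHz.
112.6 MHz mod fs = 23.8 MHz.
23.8 MHz > fs/2 = 22.2 MHz, folds to fs − 23.8 MHz = 20.6 MHz.
28.2 MHz > fs/2 = 22.2 MHz, folds to fs − 28.2 MHz = 16.2 MHz.
148.2 MHz mod fs = 15 MHz.
15 MHz ≤ fs/2 = 22.2 MHz, appears at 15 MHz.
16.6 MHz ≤ fs/2 = 22.2 MHz, passes unchanged.
112.6 MHz and 153.8 MHz both map to 20.6 MHz.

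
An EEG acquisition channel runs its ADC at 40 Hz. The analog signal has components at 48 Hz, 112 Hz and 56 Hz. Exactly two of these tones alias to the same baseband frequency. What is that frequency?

8 Hz

fs/2 = 20 Hz.
48 Hz mod fs = 8 Hz.
8 Hz ≤ fs/2 = 20 Hz, appears at 8 Hz.
112 Hz mod fs = 32 Hz.
32 Hz > fs/2 = 20 Hz, folds to fs − 32 Hz = 8 Hz.
56 Hz mod fs = 16 Hz.
16 Hz ≤ fs/2 = 20 Hz, appears at 16 Hz.
48 Hz and 112 Hz both map to 8 Hz.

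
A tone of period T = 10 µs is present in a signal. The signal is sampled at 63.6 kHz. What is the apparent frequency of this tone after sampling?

T = 10 µs → f = 1/T = 100 kHz.
100 kHz mod fs = 36.4 kHz.
36.4 kHz > fs/2 = 31.8 kHz, folds to fs − 36.4 kHz = 27.2 kHz.

27.2 kHz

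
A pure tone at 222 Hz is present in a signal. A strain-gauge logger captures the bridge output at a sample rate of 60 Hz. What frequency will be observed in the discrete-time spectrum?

18 Hz

222 Hz mod fs = 42 Hz.
42 Hz > fs/2 = 30 Hz, folds to fs − 42 Hz = 18 Hz.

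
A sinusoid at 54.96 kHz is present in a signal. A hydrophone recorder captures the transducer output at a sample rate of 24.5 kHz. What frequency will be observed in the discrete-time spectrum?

5.96 kHz

54.96 kHz mod fs = 5.96 kHz.
5.96 kHz ≤ fs/2 = 12.25 kHz, appears at 5.96 kHz.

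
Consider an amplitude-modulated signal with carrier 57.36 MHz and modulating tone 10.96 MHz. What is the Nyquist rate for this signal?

136.64 MHz

AM sidebands sit at fc ± fm = 46.4 MHz and 68.32 MHz.
Highest-frequency component: 68.32 MHz.
Nyquist rate = 2 × 68.32 MHz = 136.64 MHz.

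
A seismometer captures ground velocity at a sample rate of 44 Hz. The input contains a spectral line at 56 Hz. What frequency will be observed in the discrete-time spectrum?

12 Hz

56 Hz mod fs = 12 Hz.
12 Hz ≤ fs/2 = 22 Hz, appears at 12 Hz.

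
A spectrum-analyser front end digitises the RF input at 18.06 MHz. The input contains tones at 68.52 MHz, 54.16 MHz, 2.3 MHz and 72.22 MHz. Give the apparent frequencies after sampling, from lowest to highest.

fs/2 = 9.03 MHz.
68.52 MHz mod fs = 14.34 MHz.
14.34 MHz > fs/2 = 9.03 MHz, folds to fs − 14.34 MHz = 3.72 MHz.
54.16 MHz mod fs = 18.04 MHz.
18.04 MHz > fs/2 = 9.03 MHz, folds to fs − 18.04 MHz = 0.02 MHz.
2.3 MHz ≤ fs/2 = 9.03 MHz, passes unchanged.
72.22 MHz mod fs = 18.04 MHz.
18.04 MHz > fs/2 = 9.03 MHz, folds to fs − 18.04 MHz = 0.02 MHz.
Distinct values: {0.02 MHz, 2.3 MHz, 3.72 MHz}.

0.02 MHz, 2.3 MHz, 3.72 MHz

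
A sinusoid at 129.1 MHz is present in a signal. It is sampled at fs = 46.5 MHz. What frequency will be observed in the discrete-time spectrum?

10.4 MHz

129.1 MHz mod fs = 36.1 MHz.
36.1 MHz > fs/2 = 23.25 MHz, folds to fs − 36.1 MHz = 10.4 MHz.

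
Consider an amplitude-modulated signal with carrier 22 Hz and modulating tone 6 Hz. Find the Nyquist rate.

AM sidebands sit at fc ± fm = 16 Hz and 28 Hz.
Highest-frequency component: 28 Hz.
Nyquist rate = 2 × 28 Hz = 56 Hz.

56 Hz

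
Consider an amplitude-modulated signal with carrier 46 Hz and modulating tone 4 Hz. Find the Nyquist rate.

AM sidebands sit at fc ± fm = 42 Hz and 50 Hz.
Highest-frequency component: 50 Hz.
Nyquist rate = 2 × 50 Hz = 100 Hz.

100 Hz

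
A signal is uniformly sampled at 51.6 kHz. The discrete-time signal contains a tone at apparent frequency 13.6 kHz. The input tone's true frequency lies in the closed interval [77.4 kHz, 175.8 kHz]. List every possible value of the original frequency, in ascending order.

Frequencies that alias to 13.6 kHz are k·fs ± 13.6 kHz for integer k ≥ 0.
k=0: 13.6 kHz.
k=1: 38 kHz, 65.2 kHz.
k=2: 89.6 kHz, 116.8 kHz.
k=3: 141.2 kHz, 168.4 kHz.
k=4: 192.8 kHz, 220 kHz.
Within [77.4 kHz, 175.8 kHz]: 89.6 kHz, 116.8 kHz, 141.2 kHz, 168.4 kHz.

89.6 kHz, 116.8 kHz, 141.2 kHz, 168.4 kHz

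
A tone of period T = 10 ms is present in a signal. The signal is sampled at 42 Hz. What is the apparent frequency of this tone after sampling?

16 Hz

T = 10 ms → f = 1/T = 100 Hz.
100 Hz mod fs = 16 Hz.
16 Hz ≤ fs/2 = 21 Hz, appears at 16 Hz.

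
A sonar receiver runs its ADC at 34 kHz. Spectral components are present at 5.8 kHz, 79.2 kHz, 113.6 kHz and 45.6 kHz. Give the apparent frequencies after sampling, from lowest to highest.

5.8 kHz, 11.2 kHz, 11.6 kHz

fs/2 = 17 kHz.
5.8 kHz ≤ fs/2 = 17 kHz, passes unchanged.
79.2 kHz mod fs = 11.2 kHz.
11.2 kHz ≤ fs/2 = 17 kHz, appears at 11.2 kHz.
113.6 kHz mod fs = 11.6 kHz.
11.6 kHz ≤ fs/2 = 17 kHz, appears at 11.6 kHz.
45.6 kHz mod fs = 11.6 kHz.
11.6 kHz ≤ fs/2 = 17 kHz, appears at 11.6 kHz.
Distinct values: {5.8 kHz, 11.2 kHz, 11.6 kHz}.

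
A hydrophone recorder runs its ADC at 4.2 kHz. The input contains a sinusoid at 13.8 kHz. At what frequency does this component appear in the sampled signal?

1.2 kHz

13.8 kHz mod fs = 1.2 kHz.
1.2 kHz ≤ fs/2 = 2.1 kHz, appears at 1.2 kHz.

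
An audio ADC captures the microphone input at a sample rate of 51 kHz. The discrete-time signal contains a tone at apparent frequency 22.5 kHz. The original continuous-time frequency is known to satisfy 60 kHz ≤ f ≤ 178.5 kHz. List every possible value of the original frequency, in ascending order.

73.5 kHz, 79.5 kHz, 124.5 kHz, 130.5 kHz, 175.5 kHz

Frequencies that alias to 22.5 kHz are k·fs ± 22.5 kHz for integer k ≥ 0.
k=0: 22.5 kHz.
k=1: 28.5 kHz, 73.5 kHz.
k=2: 79.5 kHz, 124.5 kHz.
k=3: 130.5 kHz, 175.5 kHz.
k=4: 181.5 kHz, 226.5 kHz.
Within [60 kHz, 178.5 kHz]: 73.5 kHz, 79.5 kHz, 124.5 kHz, 130.5 kHz, 175.5 kHz.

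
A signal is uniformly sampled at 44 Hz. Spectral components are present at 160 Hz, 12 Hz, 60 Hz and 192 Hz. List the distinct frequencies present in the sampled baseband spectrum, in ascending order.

fs/2 = 22 Hz.
160 Hz mod fs = 28 Hz.
28 Hz > fs/2 = 22 Hz, folds to fs − 28 Hz = 16 Hz.
12 Hz ≤ fs/2 = 22 Hz, passes unchanged.
60 Hz mod fs = 16 Hz.
16 Hz ≤ fs/2 = 22 Hz, appears at 16 Hz.
192 Hz mod fs = 16 Hz.
16 Hz ≤ fs/2 = 22 Hz, appears at 16 Hz.
Distinct values: {12 Hz, 16 Hz}.

12 Hz, 16 Hz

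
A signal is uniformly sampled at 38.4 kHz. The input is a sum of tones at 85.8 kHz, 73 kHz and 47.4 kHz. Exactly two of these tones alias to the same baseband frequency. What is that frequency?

9 kHz

fs/2 = 19.2 kHz.
85.8 kHz mod fs = 9 kHz.
9 kHz ≤ fs/2 = 19.2 kHz, appears at 9 kHz.
73 kHz mod fs = 34.6 kHz.
34.6 kHz > fs/2 = 19.2 kHz, folds to fs − 34.6 kHz = 3.8 kHz.
47.4 kHz mod fs = 9 kHz.
9 kHz ≤ fs/2 = 19.2 kHz, appears at 9 kHz.
47.4 kHz and 85.8 kHz both map to 9 kHz.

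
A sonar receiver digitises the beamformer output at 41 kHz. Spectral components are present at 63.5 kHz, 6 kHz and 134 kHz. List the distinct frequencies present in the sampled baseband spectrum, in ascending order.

fs/2 = 20.5 kHz.
63.5 kHz mod fs = 22.5 kHz.
22.5 kHz > fs/2 = 20.5 kHz, folds to fs − 22.5 kHz = 18.5 kHz.
6 kHz ≤ fs/2 = 20.5 kHz, passes unchanged.
134 kHz mod fs = 11 kHz.
11 kHz ≤ fs/2 = 20.5 kHz, appears at 11 kHz.
Distinct values: {6 kHz, 11 kHz, 18.5 kHz}.

6 kHz, 11 kHz, 18.5 kHz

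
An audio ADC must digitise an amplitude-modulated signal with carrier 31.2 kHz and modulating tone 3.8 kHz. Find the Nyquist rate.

AM sidebands sit at fc ± fm = 27.4 kHz and 35 kHz.
Highest-frequency component: 35 kHz.
Nyquist rate = 2 × 35 kHz = 70 kHz.

70 kHz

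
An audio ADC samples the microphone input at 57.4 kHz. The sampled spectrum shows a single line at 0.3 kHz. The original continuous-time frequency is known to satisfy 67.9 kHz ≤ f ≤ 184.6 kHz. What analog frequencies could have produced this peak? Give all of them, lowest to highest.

114.5 kHz, 115.1 kHz, 171.9 kHz, 172.5 kHz

Frequencies that alias to 0.3 kHz are k·fs ± 0.3 kHz for integer k ≥ 0.
k=0: 0.3 kHz.
k=1: 57.1 kHz, 57.7 kHz.
k=2: 114.5 kHz, 115.1 kHz.
k=3: 171.9 kHz, 172.5 kHz.
k=4: 229.3 kHz, 229.9 kHz.
Within [67.9 kHz, 184.6 kHz]: 114.5 kHz, 115.1 kHz, 171.9 kHz, 172.5 kHz.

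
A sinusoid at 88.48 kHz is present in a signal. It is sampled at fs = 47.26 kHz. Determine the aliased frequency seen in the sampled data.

88.48 kHz mod fs = 41.22 kHz.
41.22 kHz > fs/2 = 23.63 kHz, folds to fs − 41.22 kHz = 6.04 kHz.

6.04 kHz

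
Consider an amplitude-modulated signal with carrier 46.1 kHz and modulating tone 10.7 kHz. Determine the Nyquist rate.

113.6 kHz

AM sidebands sit at fc ± fm = 35.4 kHz and 56.8 kHz.
Highest-frequency component: 56.8 kHz.
Nyquist rate = 2 × 56.8 kHz = 113.6 kHz.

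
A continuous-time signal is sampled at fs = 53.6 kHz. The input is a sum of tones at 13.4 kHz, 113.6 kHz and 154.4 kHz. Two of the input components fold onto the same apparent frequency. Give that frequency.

fs/2 = 26.8 kHz.
13.4 kHz ≤ fs/2 = 26.8 kHz, passes unchanged.
113.6 kHz mod fs = 6.4 kHz.
6.4 kHz ≤ fs/2 = 26.8 kHz, appears at 6.4 kHz.
154.4 kHz mod fs = 47.2 kHz.
47.2 kHz > fs/2 = 26.8 kHz, folds to fs − 47.2 kHz = 6.4 kHz.
113.6 kHz and 154.4 kHz both map to 6.4 kHz.

6.4 kHz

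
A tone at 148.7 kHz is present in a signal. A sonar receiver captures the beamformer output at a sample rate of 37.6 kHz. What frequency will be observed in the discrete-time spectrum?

148.7 kHz mod fs = 35.9 kHz.
35.9 kHz > fs/2 = 18.8 kHz, folds to fs − 35.9 kHz = 1.7 kHz.

1.7 kHz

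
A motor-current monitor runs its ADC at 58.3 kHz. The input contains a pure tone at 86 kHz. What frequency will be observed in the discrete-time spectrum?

86 kHz mod fs = 27.7 kHz.
27.7 kHz ≤ fs/2 = 29.15 kHz, appears at 27.7 kHz.

27.7 kHz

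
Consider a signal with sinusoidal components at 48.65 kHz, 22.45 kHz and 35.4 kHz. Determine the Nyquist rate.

97.3 kHz

Highest-frequency component: 48.65 kHz.
Nyquist rate = 2 × 48.65 kHz = 97.3 kHz.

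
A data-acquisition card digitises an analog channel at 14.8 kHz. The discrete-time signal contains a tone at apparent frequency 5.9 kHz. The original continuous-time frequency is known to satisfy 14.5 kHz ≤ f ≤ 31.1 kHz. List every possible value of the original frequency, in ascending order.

Frequencies that alias to 5.9 kHz are k·fs ± 5.9 kHz for integer k ≥ 0.
k=0: 5.9 kHz.
k=1: 8.9 kHz, 20.7 kHz.
k=2: 23.7 kHz, 35.5 kHz.
k=3: 38.5 kHz, 50.3 kHz.
Within [14.5 kHz, 31.1 kHz]: 20.7 kHz, 23.7 kHz.

20.7 kHz, 23.7 kHz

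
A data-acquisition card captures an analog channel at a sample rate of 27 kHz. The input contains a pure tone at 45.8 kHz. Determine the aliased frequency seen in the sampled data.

8.2 kHz

45.8 kHz mod fs = 18.8 kHz.
18.8 kHz > fs/2 = 13.5 kHz, folds to fs − 18.8 kHz = 8.2 kHz.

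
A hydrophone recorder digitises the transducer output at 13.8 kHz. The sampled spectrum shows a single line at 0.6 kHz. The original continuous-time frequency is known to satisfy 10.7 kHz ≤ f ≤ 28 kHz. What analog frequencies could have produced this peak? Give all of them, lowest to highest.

Frequencies that alias to 0.6 kHz are k·fs ± 0.6 kHz for integer k ≥ 0.
k=0: 0.6 kHz.
k=1: 13.2 kHz, 14.4 kHz.
k=2: 27 kHz, 28.2 kHz.
k=3: 40.8 kHz, 42 kHz.
Within [10.7 kHz, 28 kHz]: 13.2 kHz, 14.4 kHz, 27 kHz.

13.2 kHz, 14.4 kHz, 27 kHz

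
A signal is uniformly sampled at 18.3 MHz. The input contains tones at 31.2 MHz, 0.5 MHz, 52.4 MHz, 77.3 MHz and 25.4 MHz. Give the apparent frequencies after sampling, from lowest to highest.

fs/2 = 9.15 MHz.
31.2 MHz mod fs = 12.9 MHz.
12.9 MHz > fs/2 = 9.15 MHz, folds to fs − 12.9 MHz = 5.4 MHz.
0.5 MHz ≤ fs/2 = 9.15 MHz, passes unchanged.
52.4 MHz mod fs = 15.8 MHz.
15.8 MHz > fs/2 = 9.15 MHz, folds to fs − 15.8 MHz = 2.5 MHz.
77.3 MHz mod fs = 4.1 MHz.
4.1 MHz ≤ fs/2 = 9.15 MHz, appears at 4.1 MHz.
25.4 MHz mod fs = 7.1 MHz.
7.1 MHz ≤ fs/2 = 9.15 MHz, appears at 7.1 MHz.
Distinct values: {0.5 MHz, 2.5 MHz, 4.1 MHz, 5.4 MHz, 7.1 MHz}.

0.5 MHz, 2.5 MHz, 4.1 MHz, 5.4 MHz, 7.1 MHz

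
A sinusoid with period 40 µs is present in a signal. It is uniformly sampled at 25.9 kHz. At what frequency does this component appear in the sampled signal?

T = 40 µs → f = 1/T = 25 kHz.
25 kHz > fs/2 = 12.95 kHz, folds to fs − 25 kHz = 0.9 kHz.

0.9 kHz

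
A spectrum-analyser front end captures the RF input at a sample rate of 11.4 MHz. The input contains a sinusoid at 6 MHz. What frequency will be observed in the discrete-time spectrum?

6 MHz > fs/2 = 5.7 MHz, folds to fs − 6 MHz = 5.4 MHz.

5.4 MHz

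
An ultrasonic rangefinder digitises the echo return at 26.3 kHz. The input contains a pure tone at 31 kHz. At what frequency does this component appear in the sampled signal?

4.7 kHz

31 kHz mod fs = 4.7 kHz.
4.7 kHz ≤ fs/2 = 13.15 kHz, appears at 4.7 kHz.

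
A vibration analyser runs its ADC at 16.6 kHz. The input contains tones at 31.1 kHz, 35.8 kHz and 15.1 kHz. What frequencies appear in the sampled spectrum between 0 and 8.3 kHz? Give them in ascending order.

1.5 kHz, 2.1 kHz, 2.6 kHz

fs/2 = 8.3 kHz.
31.1 kHz mod fs = 14.5 kHz.
14.5 kHz > fs/2 = 8.3 kHz, folds to fs − 14.5 kHz = 2.1 kHz.
35.8 kHz mod fs = 2.6 kHz.
2.6 kHz ≤ fs/2 = 8.3 kHz, appears at 2.6 kHz.
15.1 kHz > fs/2 = 8.3 kHz, folds to fs − 15.1 kHz = 1.5 kHz.
Distinct values: {1.5 kHz, 2.1 kHz, 2.6 kHz}.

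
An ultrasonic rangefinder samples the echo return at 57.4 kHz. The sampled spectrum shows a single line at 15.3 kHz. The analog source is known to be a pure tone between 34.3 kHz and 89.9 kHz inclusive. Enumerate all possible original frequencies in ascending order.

42.1 kHz, 72.7 kHz

Frequencies that alias to 15.3 kHz are k·fs ± 15.3 kHz for integer k ≥ 0.
k=0: 15.3 kHz.
k=1: 42.1 kHz, 72.7 kHz.
k=2: 99.5 kHz, 130.1 kHz.
Within [34.3 kHz, 89.9 kHz]: 42.1 kHz, 72.7 kHz.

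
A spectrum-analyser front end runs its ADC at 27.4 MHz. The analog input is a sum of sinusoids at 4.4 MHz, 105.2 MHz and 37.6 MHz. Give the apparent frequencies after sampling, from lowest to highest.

4.4 MHz, 10.2 MHz

fs/2 = 13.7 MHz.
4.4 MHz ≤ fs/2 = 13.7 MHz, passes unchanged.
105.2 MHz mod fs = 23 MHz.
23 MHz > fs/2 = 13.7 MHz, folds to fs − 23 MHz = 4.4 MHz.
37.6 MHz mod fs = 10.2 MHz.
10.2 MHz ≤ fs/2 = 13.7 MHz, appears at 10.2 MHz.
Distinct values: {4.4 MHz, 10.2 MHz}.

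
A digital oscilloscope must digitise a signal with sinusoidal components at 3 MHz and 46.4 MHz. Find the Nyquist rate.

Highest-frequency component: 46.4 MHz.
Nyquist rate = 2 × 46.4 MHz = 92.8 MHz.

92.8 MHz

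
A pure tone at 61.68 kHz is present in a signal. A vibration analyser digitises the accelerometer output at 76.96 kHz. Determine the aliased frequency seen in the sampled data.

15.28 kHz

61.68 kHz > fs/2 = 38.48 kHz, folds to fs − 61.68 kHz = 15.28 kHz.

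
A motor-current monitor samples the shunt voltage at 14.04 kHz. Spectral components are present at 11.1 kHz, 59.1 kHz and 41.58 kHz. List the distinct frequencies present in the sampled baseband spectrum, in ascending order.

fs/2 = 7.02 kHz.
11.1 kHz > fs/2 = 7.02 kHz, folds to fs − 11.1 kHz = 2.94 kHz.
59.1 kHz mod fs = 2.94 kHz.
2.94 kHz ≤ fs/2 = 7.02 kHz, appears at 2.94 kHz.
41.58 kHz mod fs = 13.5 kHz.
13.5 kHz > fs/2 = 7.02 kHz, folds to fs − 13.5 kHz = 0.54 kHz.
Distinct values: {0.54 kHz, 2.94 kHz}.

0.54 kHz, 2.94 kHz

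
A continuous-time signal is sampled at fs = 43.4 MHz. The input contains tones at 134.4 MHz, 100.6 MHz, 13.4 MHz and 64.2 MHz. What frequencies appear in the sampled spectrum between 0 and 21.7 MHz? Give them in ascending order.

fs/2 = 21.7 MHz.
134.4 MHz mod fs = 4.2 MHz.
4.2 MHz ≤ fs/2 = 21.7 MHz, appears at 4.2 MHz.
100.6 MHz mod fs = 13.8 MHz.
13.8 MHz ≤ fs/2 = 21.7 MHz, appears at 13.8 MHz.
13.4 MHz ≤ fs/2 = 21.7 MHz, passes unchanged.
64.2 MHz mod fs = 20.8 MHz.
20.8 MHz ≤ fs/2 = 21.7 MHz, appears at 20.8 MHz.
Distinct values: {4.2 MHz, 13.4 MHz, 13.8 MHz, 20.8 MHz}.

4.2 MHz, 13.4 MHz, 13.8 MHz, 20.8 MHz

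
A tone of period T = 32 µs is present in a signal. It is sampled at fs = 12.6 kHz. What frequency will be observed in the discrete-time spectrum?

6.05 kHz

T = 32 µs → f = 1/T = 31.25 kHz.
31.25 kHz mod fs = 6.05 kHz.
6.05 kHz ≤ fs/2 = 6.3 kHz, appears at 6.05 kHz.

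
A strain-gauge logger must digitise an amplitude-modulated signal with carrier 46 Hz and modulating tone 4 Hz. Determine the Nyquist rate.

AM sidebands sit at fc ± fm = 42 Hz and 50 Hz.
Highest-frequency component: 50 Hz.
Nyquist rate = 2 × 50 Hz = 100 Hz.

100 Hz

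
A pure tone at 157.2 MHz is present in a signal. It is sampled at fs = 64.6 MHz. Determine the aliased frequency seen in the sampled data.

28 MHz

157.2 MHz mod fs = 28 MHz.
28 MHz ≤ fs/2 = 32.3 MHz, appears at 28 MHz.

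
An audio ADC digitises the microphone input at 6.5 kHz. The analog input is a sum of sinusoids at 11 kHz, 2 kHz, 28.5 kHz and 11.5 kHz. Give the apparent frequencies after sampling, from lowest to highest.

1.5 kHz, 2 kHz, 2.5 kHz

fs/2 = 3.25 kHz.
11 kHz mod fs = 4.5 kHz.
4.5 kHz > fs/2 = 3.25 kHz, folds to fs − 4.5 kHz = 2 kHz.
2 kHz ≤ fs/2 = 3.25 kHz, passes unchanged.
28.5 kHz mod fs = 2.5 kHz.
2.5 kHz ≤ fs/2 = 3.25 kHz, appears at 2.5 kHz.
11.5 kHz mod fs = 5 kHz.
5 kHz > fs/2 = 3.25 kHz, folds to fs − 5 kHz = 1.5 kHz.
Distinct values: {1.5 kHz, 2 kHz, 2.5 kHz}.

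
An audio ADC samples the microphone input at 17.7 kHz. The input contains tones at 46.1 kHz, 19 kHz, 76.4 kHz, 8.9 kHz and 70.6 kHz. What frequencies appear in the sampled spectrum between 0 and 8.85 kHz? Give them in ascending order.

fs/2 = 8.85 kHz.
46.1 kHz mod fs = 10.7 kHz.
10.7 kHz > fs/2 = 8.85 kHz, folds to fs − 10.7 kHz = 7 kHz.
19 kHz mod fs = 1.3 kHz.
1.3 kHz ≤ fs/2 = 8.85 kHz, appears at 1.3 kHz.
76.4 kHz mod fs = 5.6 kHz.
5.6 kHz ≤ fs/2 = 8.85 kHz, appears at 5.6 kHz.
8.9 kHz > fs/2 = 8.85 kHz, folds to fs − 8.9 kHz = 8.8 kHz.
70.6 kHz mod fs = 17.5 kHz.
17.5 kHz > fs/2 = 8.85 kHz, folds to fs − 17.5 kHz = 0.2 kHz.
Distinct values: {0.2 kHz, 1.3 kHz, 5.6 kHz, 7 kHz, 8.8 kHz}.

0.2 kHz, 1.3 kHz, 5.6 kHz, 7 kHz, 8.8 kHz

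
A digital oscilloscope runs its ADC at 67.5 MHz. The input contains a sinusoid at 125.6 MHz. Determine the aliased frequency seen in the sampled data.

9.4 MHz

125.6 MHz mod fs = 58.1 MHz.
58.1 MHz > fs/2 = 33.75 MHz, folds to fs − 58.1 MHz = 9.4 MHz.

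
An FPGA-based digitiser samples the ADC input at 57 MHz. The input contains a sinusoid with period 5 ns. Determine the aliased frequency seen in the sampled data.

28 MHz

T = 5 ns → f = 1/T = 200 MHz.
200 MHz mod fs = 29 MHz.
29 MHz > fs/2 = 28.5 MHz, folds to fs − 29 MHz = 28 MHz.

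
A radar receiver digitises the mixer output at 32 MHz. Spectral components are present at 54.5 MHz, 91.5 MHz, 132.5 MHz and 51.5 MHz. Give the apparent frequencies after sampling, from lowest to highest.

4.5 MHz, 9.5 MHz, 12.5 MHz

fs/2 = 16 MHz.
54.5 MHz mod fs = 22.5 MHz.
22.5 MHz > fs/2 = 16 MHz, folds to fs − 22.5 MHz = 9.5 MHz.
91.5 MHz mod fs = 27.5 MHz.
27.5 MHz > fs/2 = 16 MHz, folds to fs − 27.5 MHz = 4.5 MHz.
132.5 MHz mod fs = 4.5 MHz.
4.5 MHz ≤ fs/2 = 16 MHz, appears at 4.5 MHz.
51.5 MHz mod fs = 19.5 MHz.
19.5 MHz > fs/2 = 16 MHz, folds to fs − 19.5 MHz = 12.5 MHz.
Distinct values: {4.5 MHz, 9.5 MHz, 12.5 MHz}.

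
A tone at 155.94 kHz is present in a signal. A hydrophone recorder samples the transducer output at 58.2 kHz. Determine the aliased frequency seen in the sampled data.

155.94 kHz mod fs = 39.54 kHz.
39.54 kHz > fs/2 = 29.1 kHz, folds to fs − 39.54 kHz = 18.66 kHz.

18.66 kHz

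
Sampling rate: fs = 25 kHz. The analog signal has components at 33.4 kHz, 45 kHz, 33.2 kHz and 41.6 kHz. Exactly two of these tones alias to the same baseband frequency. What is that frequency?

fs/2 = 12.5 kHz.
33.4 kHz mod fs = 8.4 kHz.
8.4 kHz ≤ fs/2 = 12.5 kHz, appears at 8.4 kHz.
45 kHz mod fs = 20 kHz.
20 kHz > fs/2 = 12.5 kHz, folds to fs − 20 kHz = 5 kHz.
33.2 kHz mod fs = 8.2 kHz.
8.2 kHz ≤ fs/2 = 12.5 kHz, appears at 8.2 kHz.
41.6 kHz mod fs = 16.6 kHz.
16.6 kHz > fs/2 = 12.5 kHz, folds to fs − 16.6 kHz = 8.4 kHz.
33.4 kHz and 41.6 kHz both map to 8.4 kHz.

8.4 kHz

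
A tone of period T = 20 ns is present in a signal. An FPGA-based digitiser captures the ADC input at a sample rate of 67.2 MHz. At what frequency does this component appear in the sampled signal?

T = 20 ns → f = 1/T = 50 MHz.
50 MHz > fs/2 = 33.6 MHz, folds to fs − 50 MHz = 17.2 MHz.

17.2 MHz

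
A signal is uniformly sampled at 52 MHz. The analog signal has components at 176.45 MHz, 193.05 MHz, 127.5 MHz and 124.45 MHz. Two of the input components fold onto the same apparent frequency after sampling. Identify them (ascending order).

fs/2 = 26 MHz.
176.45 MHz mod fs = 20.45 MHz.
20.45 MHz ≤ fs/2 = 26 MHz, appears at 20.45 MHz.
193.05 MHz mod fs = 37.05 MHz.
37.05 MHz > fs/2 = 26 MHz, folds to fs − 37.05 MHz = 14.95 MHz.
127.5 MHz mod fs = 23.5 MHz.
23.5 MHz ≤ fs/2 = 26 MHz, appears at 23.5 MHz.
124.45 MHz mod fs = 20.45 MHz.
20.45 MHz ≤ fs/2 = 26 MHz, appears at 20.45 MHz.
124.45 MHz and 176.45 MHz both map to 20.45 MHz.

124.45 MHz, 176.45 MHz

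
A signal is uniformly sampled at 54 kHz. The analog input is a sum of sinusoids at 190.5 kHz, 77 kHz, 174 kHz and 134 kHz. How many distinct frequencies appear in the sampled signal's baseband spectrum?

4

fs/2 = 27 kHz.
190.5 kHz mod fs = 28.5 kHz.
28.5 kHz > fs/2 = 27 kHz, folds to fs − 28.5 kHz = 25.5 kHz.
77 kHz mod fs = 23 kHz.
23 kHz ≤ fs/2 = 27 kHz, appears at 23 kHz.
174 kHz mod fs = 12 kHz.
12 kHz ≤ fs/2 = 27 kHz, appears at 12 kHz.
134 kHz mod fs = 26 kHz.
26 kHz ≤ fs/2 = 27 kHz, appears at 26 kHz.
Distinct values: {12 kHz, 23 kHz, 25.5 kHz, 26 kHz} → 4.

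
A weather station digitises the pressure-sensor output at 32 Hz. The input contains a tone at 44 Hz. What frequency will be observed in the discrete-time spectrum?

12 Hz

44 Hz mod fs = 12 Hz.
12 Hz ≤ fs/2 = 16 Hz, appears at 12 Hz.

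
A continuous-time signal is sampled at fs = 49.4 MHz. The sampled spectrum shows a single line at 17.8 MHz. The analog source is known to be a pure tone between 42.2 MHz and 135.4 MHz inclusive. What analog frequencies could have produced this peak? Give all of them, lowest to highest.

Frequencies that alias to 17.8 MHz are k·fs ± 17.8 MHz for integer k ≥ 0.
k=0: 17.8 MHz.
k=1: 31.6 MHz, 67.2 MHz.
k=2: 81 MHz, 116.6 MHz.
k=3: 130.4 MHz, 166 MHz.
k=4: 179.8 MHz, 215.4 MHz.
Within [42.2 MHz, 135.4 MHz]: 67.2 MHz, 81 MHz, 116.6 MHz, 130.4 MHz.

67.2 MHz, 81 MHz, 116.6 MHz, 130.4 MHz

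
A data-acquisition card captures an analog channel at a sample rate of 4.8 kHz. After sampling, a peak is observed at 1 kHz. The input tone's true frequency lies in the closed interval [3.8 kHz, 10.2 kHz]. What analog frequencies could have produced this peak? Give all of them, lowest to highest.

Frequencies that alias to 1 kHz are k·fs ± 1 kHz for integer k ≥ 0.
k=0: 1 kHz.
k=1: 3.8 kHz, 5.8 kHz.
k=2: 8.6 kHz, 10.6 kHz.
k=3: 13.4 kHz, 15.4 kHz.
Within [3.8 kHz, 10.2 kHz]: 3.8 kHz, 5.8 kHz, 8.6 kHz.

3.8 kHz, 5.8 kHz, 8.6 kHz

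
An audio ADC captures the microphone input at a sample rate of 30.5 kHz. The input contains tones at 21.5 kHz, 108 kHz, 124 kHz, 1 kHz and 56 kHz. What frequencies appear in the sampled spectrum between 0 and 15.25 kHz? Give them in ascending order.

fs/2 = 15.25 kHz.
21.5 kHz > fs/2 = 15.25 kHz, folds to fs − 21.5 kHz = 9 kHz.
108 kHz mod fs = 16.5 kHz.
16.5 kHz > fs/2 = 15.25 kHz, folds to fs − 16.5 kHz = 14 kHz.
124 kHz mod fs = 2 kHz.
2 kHz ≤ fs/2 = 15.25 kHz, appears at 2 kHz.
1 kHz ≤ fs/2 = 15.25 kHz, passes unchanged.
56 kHz mod fs = 25.5 kHz.
25.5 kHz > fs/2 = 15.25 kHz, folds to fs − 25.5 kHz = 5 kHz.
Distinct values: {1 kHz, 2 kHz, 5 kHz, 9 kHz, 14 kHz}.

1 kHz, 2 kHz, 5 kHz, 9 kHz, 14 kHz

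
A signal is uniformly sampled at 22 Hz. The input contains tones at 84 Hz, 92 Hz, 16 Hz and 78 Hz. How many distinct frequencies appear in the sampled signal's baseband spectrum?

fs/2 = 11 Hz.
84 Hz mod fs = 18 Hz.
18 Hz > fs/2 = 11 Hz, folds to fs − 18 Hz = 4 Hz.
92 Hz mod fs = 4 Hz.
4 Hz ≤ fs/2 = 11 Hz, appears at 4 Hz.
16 Hz > fs/2 = 11 Hz, folds to fs − 16 Hz = 6 Hz.
78 Hz mod fs = 12 Hz.
12 Hz > fs/2 = 11 Hz, folds to fs − 12 Hz = 10 Hz.
Distinct values: {4 Hz, 6 Hz, 10 Hz} → 3.

3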